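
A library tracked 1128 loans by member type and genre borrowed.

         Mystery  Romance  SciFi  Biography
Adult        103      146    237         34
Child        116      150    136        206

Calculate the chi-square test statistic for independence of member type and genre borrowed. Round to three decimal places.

Row totals: 520, 608. Column totals: 219, 296, 373, 240. Grand total N = 1128.
Expected counts (row total × column total / N):
  Adult, Mystery: 520×219/1128 = 100.9574
  Adult, Romance: 520×296/1128 = 136.4539
  Adult, SciFi: 520×373/1128 = 171.9504
  Adult, Biography: 520×240/1128 = 110.6383
  Child, Mystery: 608×219/1128 = 118.0426
  Child, Romance: 608×296/1128 = 159.5461
  Child, SciFi: 608×373/1128 = 201.0496
  Child, Biography: 608×240/1128 = 129.3617
Contributions (O − E)²/E:
  (103 − 100.9574)²/100.9574 = 0.0413
  (146 − 136.4539)²/136.4539 = 0.6678
  (237 − 171.9504)²/171.9504 = 24.6086
  (34 − 110.6383)²/110.6383 = 53.0868
  (116 − 118.0426)²/118.0426 = 0.0353
  (150 − 159.5461)²/159.5461 = 0.5712
  (136 − 201.0496)²/201.0496 = 21.0468
  (206 − 129.3617)²/129.3617 = 45.4032
χ² = 0.0413 + 0.6678 + 24.6086 + 53.0868 + 0.0353 + 0.5712 + 21.0468 + 45.4032 = 145.461

145.461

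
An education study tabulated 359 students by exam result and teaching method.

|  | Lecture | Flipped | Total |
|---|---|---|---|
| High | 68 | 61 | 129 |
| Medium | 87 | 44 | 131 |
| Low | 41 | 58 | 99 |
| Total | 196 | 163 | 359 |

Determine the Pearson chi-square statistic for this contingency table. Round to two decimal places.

14.50

Grand total N = 359.
Expected counts (row total × column total / N):
  High, Lecture: 129×196/359 = 70.429
  High, Flipped: 129×163/359 = 58.571
  Medium, Lecture: 131×196/359 = 71.521
  Medium, Flipped: 131×163/359 = 59.479
  Low, Lecture: 99×196/359 = 54.050
  Low, Flipped: 99×163/359 = 44.950
Contributions (O − E)²/E:
  (68 − 70.429)²/70.429 = 0.0838
  (61 − 58.571)²/58.571 = 0.1007
  (87 − 71.521)²/71.521 = 3.3501
  (44 − 59.479)²/59.479 = 4.0283
  (41 − 54.050)²/54.050 = 3.1508
  (58 − 44.950)²/44.950 = 3.7887
χ² = 0.0838 + 0.1007 + 3.3501 + 4.0283 + 3.1508 + 3.7887 = 14.50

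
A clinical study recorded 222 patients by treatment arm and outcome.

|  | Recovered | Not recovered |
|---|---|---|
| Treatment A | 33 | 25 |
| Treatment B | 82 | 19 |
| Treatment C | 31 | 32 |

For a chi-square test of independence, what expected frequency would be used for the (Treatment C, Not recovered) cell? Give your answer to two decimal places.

21.57

Row total (Treatment C) = 63; column total (Not recovered) = 76; grand total N = 222.
Expected count = (row total × column total) / N = 63 × 76 / 222 = 21.57.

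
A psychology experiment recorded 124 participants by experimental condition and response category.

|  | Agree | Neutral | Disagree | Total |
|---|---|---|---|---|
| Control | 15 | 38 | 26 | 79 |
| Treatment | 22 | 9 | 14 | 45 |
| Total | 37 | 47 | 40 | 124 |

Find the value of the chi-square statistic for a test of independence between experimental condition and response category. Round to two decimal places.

Grand total N = 124.
Expected counts (row total × column total / N):
  Control, Agree: 79×37/124 = 23.573
  Control, Neutral: 79×47/124 = 29.944
  Control, Disagree: 79×40/124 = 25.484
  Treatment, Agree: 45×37/124 = 13.427
  Treatment, Neutral: 45×47/124 = 17.056
  Treatment, Disagree: 45×40/124 = 14.516
Contributions (O − E)²/E:
  (15 − 23.573)²/23.573 = 3.1178
  (38 − 29.944)²/29.944 = 2.1674
  (26 − 25.484)²/25.484 = 0.0104
  (22 − 13.427)²/13.427 = 5.4738
  (9 − 17.056)²/17.056 = 3.8051
  (14 − 14.516)²/14.516 = 0.0183
χ² = 3.1178 + 2.1674 + 0.0104 + 5.4738 + 3.8051 + 0.0183 = 14.59

14.59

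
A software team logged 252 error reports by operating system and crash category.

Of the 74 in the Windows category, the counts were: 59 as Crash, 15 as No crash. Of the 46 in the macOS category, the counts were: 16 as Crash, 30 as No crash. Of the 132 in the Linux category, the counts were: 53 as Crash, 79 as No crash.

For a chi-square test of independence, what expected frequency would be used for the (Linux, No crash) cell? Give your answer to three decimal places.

Row total (Linux) = 132; column total (No crash) = 124; grand total N = 252.
Expected count = (row total × column total) / N = 132 × 124 / 252 = 64.952.

64.952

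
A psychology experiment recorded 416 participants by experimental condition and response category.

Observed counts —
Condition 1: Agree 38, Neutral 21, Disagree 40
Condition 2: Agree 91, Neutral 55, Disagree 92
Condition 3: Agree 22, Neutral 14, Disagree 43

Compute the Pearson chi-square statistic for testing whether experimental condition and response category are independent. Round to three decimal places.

6.319

Row totals: 99, 238, 79. Column totals: 151, 90, 175. Grand total N = 416.
Expected counts (row total × column total / N):
  Condition 1, Agree: 99×151/416 = 35.9351
  Condition 1, Neutral: 99×90/416 = 21.4183
  Condition 1, Disagree: 99×175/416 = 41.6466
  Condition 2, Agree: 238×151/416 = 86.3894
  Condition 2, Neutral: 238×90/416 = 51.4904
  Condition 2, Disagree: 238×175/416 = 100.1202
  Condition 3, Agree: 79×151/416 = 28.6755
  Condition 3, Neutral: 79×90/416 = 17.0913
  Condition 3, Disagree: 79×175/416 = 33.2332
Contributions (O − E)²/E:
  (38 − 35.9351)²/35.9351 = 0.1187
  (21 − 21.4183)²/21.4183 = 0.0082
  (40 − 41.6466)²/41.6466 = 0.0651
  (91 − 86.3894)²/86.3894 = 0.2461
  (55 − 51.4904)²/51.4904 = 0.2392
  (92 − 100.1202)²/100.1202 = 0.6586
  (22 − 28.6755)²/28.6755 = 1.5540
  (14 − 17.0913)²/17.0913 = 0.5591
  (43 − 33.2332)²/33.2332 = 2.8703
χ² = 0.1187 + 0.0082 + 0.0651 + 0.2461 + 0.2392 + 0.6586 + 1.5540 + 0.5591 + 2.8703 = 6.319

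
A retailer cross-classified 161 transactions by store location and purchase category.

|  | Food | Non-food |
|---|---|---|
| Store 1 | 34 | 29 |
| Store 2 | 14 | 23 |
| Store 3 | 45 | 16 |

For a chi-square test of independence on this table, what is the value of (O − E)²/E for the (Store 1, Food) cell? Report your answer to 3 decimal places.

0.157

Row total (Store 1) = 63; column total (Food) = 93; N = 161.
Expected count E = 63 × 93 / 161 = 36.3913.
Contribution = (O − E)²/E = (34 − 36.3913)² / 36.3913 = 0.157.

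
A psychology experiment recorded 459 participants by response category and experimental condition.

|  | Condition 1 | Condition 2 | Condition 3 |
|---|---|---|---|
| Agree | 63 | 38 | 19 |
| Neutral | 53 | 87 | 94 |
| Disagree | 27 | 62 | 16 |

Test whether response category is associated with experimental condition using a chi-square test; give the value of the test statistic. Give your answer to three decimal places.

Row totals: 120, 234, 105. Column totals: 143, 187, 129. Grand total N = 459.
Expected counts (row total × column total / N):
  Agree, Condition 1: 120×143/459 = 37.38562
  Agree, Condition 2: 120×187/459 = 48.88889
  Agree, Condition 3: 120×129/459 = 33.72549
  Neutral, Condition 1: 234×143/459 = 72.90196
  Neutral, Condition 2: 234×187/459 = 95.33333
  Neutral, Condition 3: 234×129/459 = 65.76471
  Disagree, Condition 1: 105×143/459 = 32.71242
  Disagree, Condition 2: 105×187/459 = 42.77778
  Disagree, Condition 3: 105×129/459 = 29.50980
Contributions (O − E)²/E:
  (63 − 37.38562)²/37.38562 = 17.5494
  (38 − 48.88889)²/48.88889 = 2.4253
  (19 − 33.72549)²/33.72549 = 6.4296
  (53 − 72.90196)²/72.90196 = 5.4332
  (87 − 95.33333)²/95.33333 = 0.7284
  (94 − 65.76471)²/65.76471 = 12.1225
  (27 − 32.71242)²/32.71242 = 0.9975
  (62 − 42.77778)²/42.77778 = 8.6375
  (16 − 29.50980)²/29.50980 = 6.1849
χ² = 17.5494 + 2.4253 + 6.4296 + 5.4332 + 0.7284 + 12.1225 + 0.9975 + 8.6375 + 6.1849 = 60.508

60.508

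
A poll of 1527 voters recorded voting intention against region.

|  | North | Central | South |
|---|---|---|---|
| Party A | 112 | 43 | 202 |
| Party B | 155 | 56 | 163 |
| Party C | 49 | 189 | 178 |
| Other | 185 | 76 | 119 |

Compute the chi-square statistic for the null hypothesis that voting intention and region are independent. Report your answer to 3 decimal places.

238.026

Row totals: 357, 374, 416, 380. Column totals: 501, 364, 662. Grand total N = 1527.
Expected counts (row total × column total / N):
  Party A, North: 357×501/1527 = 117.1297
  Party A, Central: 357×364/1527 = 85.1002
  Party A, South: 357×662/1527 = 154.7701
  Party B, North: 374×501/1527 = 122.7073
  Party B, Central: 374×364/1527 = 89.1526
  Party B, South: 374×662/1527 = 162.1401
  Party C, North: 416×501/1527 = 136.4872
  Party C, Central: 416×364/1527 = 99.1644
  Party C, South: 416×662/1527 = 180.3484
  Other, North: 380×501/1527 = 124.6758
  Other, Central: 380×364/1527 = 90.5828
  Other, South: 380×662/1527 = 164.7413
Contributions (O − E)²/E:
  (112 − 117.1297)²/117.1297 = 0.2247
  (43 − 85.1002)²/85.1002 = 20.8275
  (202 − 154.7701)²/154.7701 = 14.4128
  (155 − 122.7073)²/122.7073 = 8.4984
  (56 − 89.1526)²/89.1526 = 12.3282
  (163 − 162.1401)²/162.1401 = 0.0046
  (49 − 136.4872)²/136.4872 = 56.0786
  (189 − 99.1644)²/99.1644 = 81.3844
  (178 − 180.3484)²/180.3484 = 0.0306
  (185 − 124.6758)²/124.6758 = 29.1878
  (76 − 90.5828)²/90.5828 = 2.3477
  (119 − 164.7413)²/164.7413 = 12.7003
χ² = 0.2247 + 20.8275 + 14.4128 + 8.4984 + 12.3282 + 0.0046 + 56.0786 + 81.3844 + 0.0306 + 29.1878 + 2.3477 + 12.7003 = 238.026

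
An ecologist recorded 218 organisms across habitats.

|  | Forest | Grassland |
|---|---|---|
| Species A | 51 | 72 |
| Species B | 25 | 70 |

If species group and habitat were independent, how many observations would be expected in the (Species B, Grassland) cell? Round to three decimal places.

61.881

Row total (Species B) = 95; column total (Grassland) = 142; grand total N = 218.
Expected count = (row total × column total) / N = 95 × 142 / 218 = 61.881.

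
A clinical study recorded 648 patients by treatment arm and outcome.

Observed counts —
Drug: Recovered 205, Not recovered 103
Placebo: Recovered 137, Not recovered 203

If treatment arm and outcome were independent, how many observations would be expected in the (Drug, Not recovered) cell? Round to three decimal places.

145.444

Row total (Drug) = 308; column total (Not recovered) = 306; grand total N = 648.
Expected count = (row total × column total) / N = 308 × 306 / 648 = 145.444.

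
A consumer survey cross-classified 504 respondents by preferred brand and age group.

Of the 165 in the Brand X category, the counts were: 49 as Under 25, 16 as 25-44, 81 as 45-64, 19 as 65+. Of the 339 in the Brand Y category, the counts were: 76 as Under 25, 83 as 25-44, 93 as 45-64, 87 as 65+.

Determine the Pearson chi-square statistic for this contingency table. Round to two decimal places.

Row totals: 165, 339. Column totals: 125, 99, 174, 106. Grand total N = 504.
Expected counts (row total × column total / N):
  Brand X, Under 25: 165×125/504 = 40.9226
  Brand X, 25-44: 165×99/504 = 32.4107
  Brand X, 45-64: 165×174/504 = 56.9643
  Brand X, 65+: 165×106/504 = 34.7024
  Brand Y, Under 25: 339×125/504 = 84.0774
  Brand Y, 25-44: 339×99/504 = 66.5893
  Brand Y, 45-64: 339×174/504 = 117.0357
  Brand Y, 65+: 339×106/504 = 71.2976
Contributions (O − E)²/E:
  (49 − 40.9226)²/40.9226 = 1.5943
  (16 − 32.4107)²/32.4107 = 8.3093
  (81 − 56.9643)²/56.9643 = 10.1417
  (19 − 34.7024)²/34.7024 = 7.1051
  (76 − 84.0774)²/84.0774 = 0.7760
  (83 − 66.5893)²/66.5893 = 4.0444
  (93 − 117.0357)²/117.0357 = 4.9362
  (87 − 71.2976)²/71.2976 = 3.4583
χ² = 1.5943 + 8.3093 + 10.1417 + 7.1051 + 0.7760 + 4.0444 + 4.9362 + 3.4583 = 40.37

40.37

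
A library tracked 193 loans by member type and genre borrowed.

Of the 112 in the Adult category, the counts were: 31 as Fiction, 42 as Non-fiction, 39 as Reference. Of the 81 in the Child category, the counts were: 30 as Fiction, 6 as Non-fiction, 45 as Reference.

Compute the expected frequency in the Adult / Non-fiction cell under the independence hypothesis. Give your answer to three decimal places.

27.855

Row total (Adult) = 112; column total (Non-fiction) = 48; grand total N = 193.
Expected count = (row total × column total) / N = 112 × 48 / 193 = 27.855.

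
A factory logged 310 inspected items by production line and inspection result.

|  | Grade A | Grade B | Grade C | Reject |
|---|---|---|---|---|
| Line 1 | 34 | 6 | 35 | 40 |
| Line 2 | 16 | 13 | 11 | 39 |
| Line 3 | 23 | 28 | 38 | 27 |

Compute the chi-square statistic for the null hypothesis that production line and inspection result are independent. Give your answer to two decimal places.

32.85

Row totals: 115, 79, 116. Column totals: 73, 47, 84, 106. Grand total N = 310.
Expected counts (row total × column total / N):
  Line 1, Grade A: 115×73/310 = 27.081
  Line 1, Grade B: 115×47/310 = 17.435
  Line 1, Grade C: 115×84/310 = 31.161
  Line 1, Reject: 115×106/310 = 39.323
  Line 2, Grade A: 79×73/310 = 18.603
  Line 2, Grade B: 79×47/310 = 11.977
  Line 2, Grade C: 79×84/310 = 21.406
  Line 2, Reject: 79×106/310 = 27.013
  Line 3, Grade A: 116×73/310 = 27.316
  Line 3, Grade B: 116×47/310 = 17.587
  Line 3, Grade C: 116×84/310 = 31.432
  Line 3, Reject: 116×106/310 = 39.665
Contributions (O − E)²/E:
  (34 − 27.081)²/27.081 = 1.7678
  (6 − 17.435)²/17.435 = 7.4998
  (35 − 31.161)²/31.161 = 0.4730
  (40 − 39.323)²/39.323 = 0.0117
  (16 − 18.603)²/18.603 = 0.3642
  (13 − 11.977)²/11.977 = 0.0874
  (11 − 21.406)²/21.406 = 5.0586
  (39 − 27.013)²/27.013 = 5.3192
  (23 − 27.316)²/27.316 = 0.6819
  (28 − 17.587)²/17.587 = 6.1654
  (38 − 31.432)²/31.432 = 1.3724
  (27 − 39.665)²/39.665 = 4.0439
χ² = 1.7678 + 7.4998 + 0.4730 + 0.0117 + 0.3642 + 0.0874 + 5.0586 + 5.3192 + 0.6819 + 6.1654 + 1.3724 + 4.0439 = 32.85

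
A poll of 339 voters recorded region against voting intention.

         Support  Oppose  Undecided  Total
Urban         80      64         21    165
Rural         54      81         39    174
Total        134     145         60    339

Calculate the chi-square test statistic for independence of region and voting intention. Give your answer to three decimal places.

12.208

Grand total N = 339.
Expected counts (row total × column total / N):
  Urban, Support: 165×134/339 = 65.2212
  Urban, Oppose: 165×145/339 = 70.5752
  Urban, Undecided: 165×60/339 = 29.2035
  Rural, Support: 174×134/339 = 68.7788
  Rural, Oppose: 174×145/339 = 74.4248
  Rural, Undecided: 174×60/339 = 30.7965
Contributions (O − E)²/E:
  (80 − 65.2212)²/65.2212 = 3.3488
  (64 − 70.5752)²/70.5752 = 0.6126
  (21 − 29.2035)²/29.2035 = 2.3044
  (54 − 68.7788)²/68.7788 = 3.1756
  (81 − 74.4248)²/74.4248 = 0.5809
  (39 − 30.7965)²/30.7965 = 2.1852
χ² = 3.3488 + 0.6126 + 2.3044 + 3.1756 + 0.5809 + 2.1852 = 12.208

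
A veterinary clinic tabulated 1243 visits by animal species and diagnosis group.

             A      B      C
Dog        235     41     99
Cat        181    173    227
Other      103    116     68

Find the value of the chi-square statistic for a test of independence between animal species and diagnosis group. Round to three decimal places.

133.882

Row totals: 375, 581, 287. Column totals: 519, 330, 394. Grand total N = 1243.
Expected counts (row total × column total / N):
  Dog, A: 375×519/1243 = 156.5768
  Dog, B: 375×330/1243 = 99.5575
  Dog, C: 375×394/1243 = 118.8656
  Cat, A: 581×519/1243 = 242.5897
  Cat, B: 581×330/1243 = 154.2478
  Cat, C: 581×394/1243 = 184.1625
  Other, A: 287×519/1243 = 119.8335
  Other, B: 287×330/1243 = 76.1947
  Other, C: 287×394/1243 = 90.9718
Contributions (O − E)²/E:
  (235 − 156.5768)²/156.5768 = 39.2791
  (41 − 99.5575)²/99.5575 = 34.4422
  (99 − 118.8656)²/118.8656 = 3.3201
  (181 − 242.5897)²/242.5897 = 15.6367
  (173 − 154.2478)²/154.2478 = 2.2797
  (227 − 184.1625)²/184.1625 = 9.9643
  (103 − 119.8335)²/119.8335 = 2.3647
  (116 − 76.1947)²/76.1947 = 20.7949
  (68 − 90.9718)²/90.9718 = 5.8007
χ² = 39.2791 + 34.4422 + 3.3201 + 15.6367 + 2.2797 + 9.9643 + 2.3647 + 20.7949 + 5.8007 = 133.882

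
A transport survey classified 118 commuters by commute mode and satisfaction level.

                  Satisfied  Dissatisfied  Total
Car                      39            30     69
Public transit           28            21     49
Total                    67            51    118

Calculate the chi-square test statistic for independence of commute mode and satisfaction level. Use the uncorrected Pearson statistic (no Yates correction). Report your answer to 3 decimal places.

Grand total N = 118.
Expected counts (row total × column total / N):
  Car, Satisfied: 69×67/118 = 39.1780
  Car, Dissatisfied: 69×51/118 = 29.8220
  Public transit, Satisfied: 49×67/118 = 27.8220
  Public transit, Dissatisfied: 49×51/118 = 21.1780
Contributions (O − E)²/E:
  (39 − 39.1780)²/39.1780 = 0.0008
  (30 − 29.8220)²/29.8220 = 0.0011
  (28 − 27.8220)²/27.8220 = 0.0011
  (21 − 21.1780)²/21.1780 = 0.0015
χ² = 0.0008 + 0.0011 + 0.0011 + 0.0015 = 0.005

0.005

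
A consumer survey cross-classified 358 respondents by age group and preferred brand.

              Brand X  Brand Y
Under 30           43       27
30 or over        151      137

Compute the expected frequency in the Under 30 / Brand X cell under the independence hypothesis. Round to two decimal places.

37.93

Row total (Under 30) = 70; column total (Brand X) = 194; grand total N = 358.
Expected count = (row total × column total) / N = 70 × 194 / 358 = 37.93.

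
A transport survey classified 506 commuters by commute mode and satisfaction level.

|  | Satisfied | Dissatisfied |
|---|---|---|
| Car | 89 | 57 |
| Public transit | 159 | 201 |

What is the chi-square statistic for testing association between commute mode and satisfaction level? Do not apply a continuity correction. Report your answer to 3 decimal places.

11.721

Row totals: 146, 360. Column totals: 248, 258. Grand total N = 506.
Expected counts (row total × column total / N):
  Car, Satisfied: 146×248/506 = 71.5573
  Car, Dissatisfied: 146×258/506 = 74.4427
  Public transit, Satisfied: 360×248/506 = 176.4427
  Public transit, Dissatisfied: 360×258/506 = 183.5573
Contributions (O − E)²/E:
  (89 − 71.5573)²/71.5573 = 4.2518
  (57 − 74.4427)²/74.4427 = 4.0870
  (159 − 176.4427)²/176.4427 = 1.7243
  (201 − 183.5573)²/183.5573 = 1.6575
χ² = 4.2518 + 4.0870 + 1.7243 + 1.6575 = 11.721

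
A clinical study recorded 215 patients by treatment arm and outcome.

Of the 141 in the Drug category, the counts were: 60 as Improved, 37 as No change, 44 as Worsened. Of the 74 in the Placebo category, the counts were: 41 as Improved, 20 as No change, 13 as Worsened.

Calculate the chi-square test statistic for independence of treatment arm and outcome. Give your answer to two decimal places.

5.12

Row totals: 141, 74. Column totals: 101, 57, 57. Grand total N = 215.
Expected counts (row total × column total / N):
  Drug, Improved: 141×101/215 = 66.237
  Drug, No change: 141×57/215 = 37.381
  Drug, Worsened: 141×57/215 = 37.381
  Placebo, Improved: 74×101/215 = 34.763
  Placebo, No change: 74×57/215 = 19.619
  Placebo, Worsened: 74×57/215 = 19.619
Contributions (O − E)²/E:
  (60 − 66.237)²/66.237 = 0.5873
  (37 − 37.381)²/37.381 = 0.0039
  (44 − 37.381)²/37.381 = 1.1720
  (41 − 34.763)²/34.763 = 1.1190
  (20 − 19.619)²/19.619 = 0.0074
  (13 − 19.619)²/19.619 = 2.2331
χ² = 0.5873 + 0.0039 + 1.1720 + 1.1190 + 0.0074 + 2.2331 = 5.12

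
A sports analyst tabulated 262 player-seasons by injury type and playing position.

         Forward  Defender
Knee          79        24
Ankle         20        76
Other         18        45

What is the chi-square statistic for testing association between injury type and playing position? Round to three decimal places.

71.430

Row totals: 103, 96, 63. Column totals: 117, 145. Grand total N = 262.
Expected counts (row total × column total / N):
  Knee, Forward: 103×117/262 = 45.9962
  Knee, Defender: 103×145/262 = 57.0038
  Ankle, Forward: 96×117/262 = 42.8702
  Ankle, Defender: 96×145/262 = 53.1298
  Other, Forward: 63×117/262 = 28.1336
  Other, Defender: 63×145/262 = 34.8664
Contributions (O − E)²/E:
  (79 − 45.9962)²/45.9962 = 23.6813
  (24 − 57.0038)²/57.0038 = 19.1084
  (20 − 42.8702)²/42.8702 = 12.2007
  (76 − 53.1298)²/53.1298 = 9.8447
  (18 − 28.1336)²/28.1336 = 3.6501
  (45 − 34.8664)²/34.8664 = 2.9452
χ² = 23.6813 + 19.1084 + 12.2007 + 9.8447 + 3.6501 + 2.9452 = 71.430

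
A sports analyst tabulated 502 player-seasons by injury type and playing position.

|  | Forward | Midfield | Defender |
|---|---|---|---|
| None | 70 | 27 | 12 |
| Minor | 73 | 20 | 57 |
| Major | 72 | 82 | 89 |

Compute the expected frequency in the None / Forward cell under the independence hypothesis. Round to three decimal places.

Row total (None) = 109; column total (Forward) = 215; grand total N = 502.
Expected count = (row total × column total) / N = 109 × 215 / 502 = 46.683.

46.683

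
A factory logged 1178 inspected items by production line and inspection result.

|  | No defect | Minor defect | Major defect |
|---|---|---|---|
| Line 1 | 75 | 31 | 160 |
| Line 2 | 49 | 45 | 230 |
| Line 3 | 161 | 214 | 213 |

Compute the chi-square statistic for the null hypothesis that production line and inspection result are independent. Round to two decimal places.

136.39

Row totals: 266, 324, 588. Column totals: 285, 290, 603. Grand total N = 1178.
Expected counts (row total × column total / N):
  Line 1, No defect: 266×285/1178 = 64.355
  Line 1, Minor defect: 266×290/1178 = 65.484
  Line 1, Major defect: 266×603/1178 = 136.161
  Line 2, No defect: 324×285/1178 = 78.387
  Line 2, Minor defect: 324×290/1178 = 79.762
  Line 2, Major defect: 324×603/1178 = 165.851
  Line 3, No defect: 588×285/1178 = 142.258
  Line 3, Minor defect: 588×290/1178 = 144.754
  Line 3, Major defect: 588×603/1178 = 300.988
Contributions (O − E)²/E:
  (75 − 64.355)²/64.355 = 1.7608
  (31 − 65.484)²/65.484 = 18.1593
  (160 − 136.161)²/136.161 = 4.1737
  (49 − 78.387)²/78.387 = 11.0171
  (45 − 79.762)²/79.762 = 15.1500
  (230 − 165.851)²/165.851 = 24.8120
  (161 − 142.258)²/142.258 = 2.4692
  (214 − 144.754)²/144.754 = 33.1252
  (213 − 300.988)²/300.988 = 25.7216
χ² = 1.7608 + 18.1593 + 4.1737 + 11.0171 + 15.1500 + 24.8120 + 2.4692 + 33.1252 + 25.7216 = 136.39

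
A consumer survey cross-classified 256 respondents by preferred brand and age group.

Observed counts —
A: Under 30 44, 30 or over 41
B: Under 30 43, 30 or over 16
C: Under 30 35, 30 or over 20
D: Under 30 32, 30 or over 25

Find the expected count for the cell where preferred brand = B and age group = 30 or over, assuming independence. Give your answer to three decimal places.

23.508

Row total (B) = 59; column total (30 or over) = 102; grand total N = 256.
Expected count = (row total × column total) / N = 59 × 102 / 256 = 23.508.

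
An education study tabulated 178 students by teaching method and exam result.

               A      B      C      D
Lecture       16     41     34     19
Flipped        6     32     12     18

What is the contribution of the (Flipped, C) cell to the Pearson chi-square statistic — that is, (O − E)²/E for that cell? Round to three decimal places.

Row total (Flipped) = 68; column total (C) = 46; N = 178.
Expected count E = 68 × 46 / 178 = 17.5730.
Contribution = (O − E)²/E = (12 − 17.5730)² / 17.5730 = 1.767.

1.767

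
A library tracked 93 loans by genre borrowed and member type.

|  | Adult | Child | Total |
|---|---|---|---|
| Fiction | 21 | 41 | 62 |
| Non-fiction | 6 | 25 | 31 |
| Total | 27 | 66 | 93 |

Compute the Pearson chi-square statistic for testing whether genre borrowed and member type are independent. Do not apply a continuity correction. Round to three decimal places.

2.114

Grand total N = 93.
Expected counts (row total × column total / N):
  Fiction, Adult: 62×27/93 = 18.0000
  Fiction, Child: 62×66/93 = 44.0000
  Non-fiction, Adult: 31×27/93 = 9.0000
  Non-fiction, Child: 31×66/93 = 22.0000
Contributions (O − E)²/E:
  (21 − 18.0000)²/18.0000 = 0.5000
  (41 − 44.0000)²/44.0000 = 0.2045
  (6 − 9.0000)²/9.0000 = 1.0000
  (25 − 22.0000)²/22.0000 = 0.4091
χ² = 0.5000 + 0.2045 + 1.0000 + 0.4091 = 2.114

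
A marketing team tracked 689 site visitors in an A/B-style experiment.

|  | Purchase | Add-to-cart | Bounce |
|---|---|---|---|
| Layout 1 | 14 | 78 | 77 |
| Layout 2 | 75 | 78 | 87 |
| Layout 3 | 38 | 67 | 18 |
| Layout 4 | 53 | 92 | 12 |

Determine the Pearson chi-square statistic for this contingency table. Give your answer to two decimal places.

99.73

Row totals: 169, 240, 123, 157. Column totals: 180, 315, 194. Grand total N = 689.
Expected counts (row total × column total / N):
  Layout 1, Purchase: 169×180/689 = 44.151
  Layout 1, Add-to-cart: 169×315/689 = 77.264
  Layout 1, Bounce: 169×194/689 = 47.585
  Layout 2, Purchase: 240×180/689 = 62.700
  Layout 2, Add-to-cart: 240×315/689 = 109.724
  Layout 2, Bounce: 240×194/689 = 67.576
  Layout 3, Purchase: 123×180/689 = 32.134
  Layout 3, Add-to-cart: 123×315/689 = 56.234
  Layout 3, Bounce: 123×194/689 = 34.633
  Layout 4, Purchase: 157×180/689 = 41.016
  Layout 4, Add-to-cart: 157×315/689 = 71.778
  Layout 4, Bounce: 157×194/689 = 44.206
Contributions (O − E)²/E:
  (14 − 44.151)²/44.151 = 20.5903
  (78 − 77.264)²/77.264 = 0.0070
  (77 − 47.585)²/47.585 = 18.1831
  (75 − 62.700)²/62.700 = 2.4129
  (78 − 109.724)²/109.724 = 9.1722
  (87 − 67.576)²/67.576 = 5.5832
  (38 − 32.134)²/32.134 = 1.0708
  (67 − 56.234)²/56.234 = 2.0612
  (18 − 34.633)²/34.633 = 7.9882
  (53 − 41.016)²/41.016 = 3.5015
  (92 − 71.778)²/71.778 = 5.6971
  (12 − 44.206)²/44.206 = 23.4635
χ² = 20.5903 + 0.0070 + 18.1831 + 2.4129 + 9.1722 + 5.5832 + 1.0708 + 2.0612 + 7.9882 + 3.5015 + 5.6971 + 23.4635 = 99.73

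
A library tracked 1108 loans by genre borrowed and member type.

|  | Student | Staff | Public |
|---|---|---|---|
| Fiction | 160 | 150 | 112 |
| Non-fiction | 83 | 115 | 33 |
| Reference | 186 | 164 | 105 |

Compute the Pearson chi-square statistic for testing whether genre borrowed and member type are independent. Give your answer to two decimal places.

20.35

Row totals: 422, 231, 455. Column totals: 429, 429, 250. Grand total N = 1108.
Expected counts (row total × column total / N):
  Fiction, Student: 422×429/1108 = 163.392
  Fiction, Staff: 422×429/1108 = 163.392
  Fiction, Public: 422×250/1108 = 95.217
  Non-fiction, Student: 231×429/1108 = 89.440
  Non-fiction, Staff: 231×429/1108 = 89.440
  Non-fiction, Public: 231×250/1108 = 52.121
  Reference, Student: 455×429/1108 = 176.169
  Reference, Staff: 455×429/1108 = 176.169
  Reference, Public: 455×250/1108 = 102.662
Contributions (O − E)²/E:
  (160 − 163.392)²/163.392 = 0.0704
  (150 − 163.392)²/163.392 = 1.0976
  (112 − 95.217)²/95.217 = 2.9582
  (83 − 89.440)²/89.440 = 0.4637
  (115 − 89.440)²/89.440 = 7.3045
  (33 − 52.121)²/52.121 = 7.0147
  (186 − 176.169)²/176.169 = 0.5486
  (164 − 176.169)²/176.169 = 0.8406
  (105 − 102.662)²/102.662 = 0.0532
χ² = 0.0704 + 1.0976 + 2.9582 + 0.4637 + 7.3045 + 7.0147 + 0.5486 + 0.8406 + 0.0532 = 20.35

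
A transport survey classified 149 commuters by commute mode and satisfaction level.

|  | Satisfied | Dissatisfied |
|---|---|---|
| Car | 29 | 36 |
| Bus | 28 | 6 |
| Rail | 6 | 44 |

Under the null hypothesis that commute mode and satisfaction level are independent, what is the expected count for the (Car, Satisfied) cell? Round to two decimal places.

Row total (Car) = 65; column total (Satisfied) = 63; grand total N = 149.
Expected count = (row total × column total) / N = 65 × 63 / 149 = 27.48.

27.48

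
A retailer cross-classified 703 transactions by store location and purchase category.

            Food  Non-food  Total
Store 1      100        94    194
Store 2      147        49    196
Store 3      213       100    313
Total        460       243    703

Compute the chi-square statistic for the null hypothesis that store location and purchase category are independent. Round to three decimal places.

25.420

Grand total N = 703.
Expected counts (row total × column total / N):
  Store 1, Food: 194×460/703 = 126.9417
  Store 1, Non-food: 194×243/703 = 67.0583
  Store 2, Food: 196×460/703 = 128.2504
  Store 2, Non-food: 196×243/703 = 67.7496
  Store 3, Food: 313×460/703 = 204.8080
  Store 3, Non-food: 313×243/703 = 108.1920
Contributions (O − E)²/E:
  (100 − 126.9417)²/126.9417 = 5.7180
  (94 − 67.0583)²/67.0583 = 10.8242
  (147 − 128.2504)²/128.2504 = 2.7411
  (49 − 67.7496)²/67.7496 = 5.1889
  (213 − 204.8080)²/204.8080 = 0.3277
  (100 − 108.1920)²/108.1920 = 0.6203
χ² = 5.7180 + 10.8242 + 2.7411 + 5.1889 + 0.3277 + 0.6203 = 25.420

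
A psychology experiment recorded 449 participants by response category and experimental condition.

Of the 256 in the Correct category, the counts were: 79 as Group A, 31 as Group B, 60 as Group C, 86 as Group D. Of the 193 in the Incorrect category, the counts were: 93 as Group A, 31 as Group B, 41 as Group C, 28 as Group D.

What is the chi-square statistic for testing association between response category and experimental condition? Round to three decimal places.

25.893

Row totals: 256, 193. Column totals: 172, 62, 101, 114. Grand total N = 449.
Expected counts (row total × column total / N):
  Correct, Group A: 256×172/449 = 98.0668
  Correct, Group B: 256×62/449 = 35.3497
  Correct, Group C: 256×101/449 = 57.5857
  Correct, Group D: 256×114/449 = 64.9978
  Incorrect, Group A: 193×172/449 = 73.9332
  Incorrect, Group B: 193×62/449 = 26.6503
  Incorrect, Group C: 193×101/449 = 43.4143
  Incorrect, Group D: 193×114/449 = 49.0022
Contributions (O − E)²/E:
  (79 − 98.0668)²/98.0668 = 3.7071
  (31 − 35.3497)²/35.3497 = 0.5352
  (60 − 57.5857)²/57.5857 = 0.1012
  (86 − 64.9978)²/64.9978 = 6.7863
  (93 − 73.9332)²/73.9332 = 4.9172
  (31 − 26.6503)²/26.6503 = 0.7099
  (41 − 43.4143)²/43.4143 = 0.1343
  (28 − 49.0022)²/49.0022 = 9.0015
χ² = 3.7071 + 0.5352 + 0.1012 + 6.7863 + 4.9172 + 0.7099 + 0.1343 + 9.0015 = 25.893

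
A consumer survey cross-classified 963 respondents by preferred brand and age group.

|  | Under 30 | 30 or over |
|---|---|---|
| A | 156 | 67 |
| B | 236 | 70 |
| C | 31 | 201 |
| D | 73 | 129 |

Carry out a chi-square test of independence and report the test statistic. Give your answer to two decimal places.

Row totals: 223, 306, 232, 202. Column totals: 496, 467. Grand total N = 963.
Expected counts (row total × column total / N):
  A, Under 30: 223×496/963 = 114.8577
  A, 30 or over: 223×467/963 = 108.1423
  B, Under 30: 306×496/963 = 157.6075
  B, 30 or over: 306×467/963 = 148.3925
  C, Under 30: 232×496/963 = 119.4933
  C, 30 or over: 232×467/963 = 112.5067
  D, Under 30: 202×496/963 = 104.0415
  D, 30 or over: 202×467/963 = 97.9585
Contributions (O − E)²/E:
  (156 − 114.8577)²/114.8577 = 14.7373
  (67 − 108.1423)²/108.1423 = 15.6524
  (236 − 157.6075)²/157.6075 = 38.9917
  (70 − 148.3925)²/148.3925 = 41.4130
  (31 − 119.4933)²/119.4933 = 65.5356
  (201 − 112.5067)²/112.5067 = 69.6053
  (73 − 104.0415)²/104.0415 = 9.2614
  (129 − 97.9585)²/97.9585 = 9.8366
χ² = 14.7373 + 15.6524 + 38.9917 + 41.4130 + 65.5356 + 69.6053 + 9.2614 + 9.8366 = 265.03

265.03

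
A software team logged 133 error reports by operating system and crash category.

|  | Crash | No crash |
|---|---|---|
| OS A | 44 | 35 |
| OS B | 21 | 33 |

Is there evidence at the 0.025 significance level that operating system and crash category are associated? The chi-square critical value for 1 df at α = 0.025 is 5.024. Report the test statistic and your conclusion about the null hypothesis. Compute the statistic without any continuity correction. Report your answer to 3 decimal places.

Row totals: 79, 54. Column totals: 65, 68. Grand total N = 133.
Expected counts (row total × column total / N):
  OS A, Crash: 79×65/133 = 38.6090
  OS A, No crash: 79×68/133 = 40.3910
  OS B, Crash: 54×65/133 = 26.3910
  OS B, No crash: 54×68/133 = 27.6090
Contributions (O − E)²/E:
  (44 − 38.6090)²/38.6090 = 0.7527
  (35 − 40.3910)²/40.3910 = 0.7195
  (21 − 26.3910)²/26.3910 = 1.1012
  (33 − 27.6090)²/27.6090 = 1.0527
χ² = 0.7527 + 0.7195 + 1.1012 + 1.0527 = 3.626
df = (2−1)(2−1) = 1. Since 3.626 < 5.024, fail to reject the null hypothesis of independence at α = 0.025.

3.626; fail to reject H₀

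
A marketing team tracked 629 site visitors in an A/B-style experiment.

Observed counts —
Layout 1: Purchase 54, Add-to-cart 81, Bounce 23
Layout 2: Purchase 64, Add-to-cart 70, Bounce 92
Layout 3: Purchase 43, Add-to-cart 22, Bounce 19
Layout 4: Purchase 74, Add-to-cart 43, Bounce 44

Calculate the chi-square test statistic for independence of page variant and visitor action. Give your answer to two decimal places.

Row totals: 158, 226, 84, 161. Column totals: 235, 216, 178. Grand total N = 629.
Expected counts (row total × column total / N):
  Layout 1, Purchase: 158×235/629 = 59.030
  Layout 1, Add-to-cart: 158×216/629 = 54.258
  Layout 1, Bounce: 158×178/629 = 44.712
  Layout 2, Purchase: 226×235/629 = 84.436
  Layout 2, Add-to-cart: 226×216/629 = 77.609
  Layout 2, Bounce: 226×178/629 = 63.955
  Layout 3, Purchase: 84×235/629 = 31.383
  Layout 3, Add-to-cart: 84×216/629 = 28.846
  Layout 3, Bounce: 84×178/629 = 23.771
  Layout 4, Purchase: 161×235/629 = 60.151
  Layout 4, Add-to-cart: 161×216/629 = 55.288
  Layout 4, Bounce: 161×178/629 = 45.561
Contributions (O − E)²/E:
  (54 − 59.030)²/59.030 = 0.4286
  (81 − 54.258)²/54.258 = 13.1803
  (23 − 44.712)²/44.712 = 10.5433
  (64 − 84.436)²/84.436 = 4.9461
  (70 − 77.609)²/77.609 = 0.7460
  (92 − 63.955)²/63.955 = 12.2981
  (43 − 31.383)²/31.383 = 4.3002
  (22 − 28.846)²/28.846 = 1.6248
  (19 − 23.771)²/23.771 = 0.9576
  (74 − 60.151)²/60.151 = 3.1886
  (43 − 55.288)²/55.288 = 2.7311
  (44 − 45.561)²/45.561 = 0.0535
χ² = 0.4286 + 13.1803 + 10.5433 + 4.9461 + 0.7460 + 12.2981 + 4.3002 + 1.6248 + 0.9576 + 3.1886 + 2.7311 + 0.0535 = 55.00

55.00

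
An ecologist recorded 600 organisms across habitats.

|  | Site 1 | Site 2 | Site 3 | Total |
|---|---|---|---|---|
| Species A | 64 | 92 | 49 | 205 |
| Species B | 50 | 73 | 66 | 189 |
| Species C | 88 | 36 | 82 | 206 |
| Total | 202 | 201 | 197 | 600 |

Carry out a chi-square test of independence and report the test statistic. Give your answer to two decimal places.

41.77

Grand total N = 600.
Expected counts (row total × column total / N):
  Species A, Site 1: 205×202/600 = 69.017
  Species A, Site 2: 205×201/600 = 68.675
  Species A, Site 3: 205×197/600 = 67.308
  Species B, Site 1: 189×202/600 = 63.630
  Species B, Site 2: 189×201/600 = 63.315
  Species B, Site 3: 189×197/600 = 62.055
  Species C, Site 1: 206×202/600 = 69.353
  Species C, Site 2: 206×201/600 = 69.010
  Species C, Site 3: 206×197/600 = 67.637
Contributions (O − E)²/E:
  (64 − 69.017)²/69.017 = 0.3647
  (92 − 68.675)²/68.675 = 7.9222
  (49 − 67.308)²/67.308 = 4.9798
  (50 − 63.630)²/63.630 = 2.9196
  (73 − 63.315)²/63.315 = 1.4815
  (66 − 62.055)²/62.055 = 0.2508
  (88 − 69.353)²/69.353 = 5.0136
  (36 − 69.010)²/69.010 = 15.7899
  (82 − 67.637)²/67.637 = 3.0500
χ² = 0.3647 + 7.9222 + 4.9798 + 2.9196 + 1.4815 + 0.2508 + 5.0136 + 15.7899 + 3.0500 = 41.77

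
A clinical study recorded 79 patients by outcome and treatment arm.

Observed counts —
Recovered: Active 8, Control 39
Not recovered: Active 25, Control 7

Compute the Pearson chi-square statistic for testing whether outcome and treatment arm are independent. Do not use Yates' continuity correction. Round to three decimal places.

29.224

Row totals: 47, 32. Column totals: 33, 46. Grand total N = 79.
Expected counts (row total × column total / N):
  Recovered, Active: 47×33/79 = 19.6329
  Recovered, Control: 47×46/79 = 27.3671
  Not recovered, Active: 32×33/79 = 13.3671
  Not recovered, Control: 32×46/79 = 18.6329
Contributions (O − E)²/E:
  (8 − 19.6329)²/19.6329 = 6.8927
  (39 − 27.3671)²/27.3671 = 4.9448
  (25 − 13.3671)²/13.3671 = 10.1237
  (7 − 18.6329)²/18.6329 = 7.2627
χ² = 6.8927 + 4.9448 + 10.1237 + 7.2627 = 29.224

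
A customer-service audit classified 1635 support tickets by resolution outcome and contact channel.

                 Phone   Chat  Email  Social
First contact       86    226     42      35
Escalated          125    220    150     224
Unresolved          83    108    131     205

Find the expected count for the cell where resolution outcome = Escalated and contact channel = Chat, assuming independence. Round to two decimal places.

Row total (Escalated) = 719; column total (Chat) = 554; grand total N = 1635.
Expected count = (row total × column total) / N = 719 × 554 / 1635 = 243.62.

243.62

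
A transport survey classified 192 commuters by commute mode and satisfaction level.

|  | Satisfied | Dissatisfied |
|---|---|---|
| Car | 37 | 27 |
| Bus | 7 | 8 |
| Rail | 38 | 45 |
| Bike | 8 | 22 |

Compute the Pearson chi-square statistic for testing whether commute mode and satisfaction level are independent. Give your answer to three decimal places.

Row totals: 64, 15, 83, 30. Column totals: 90, 102. Grand total N = 192.
Expected counts (row total × column total / N):
  Car, Satisfied: 64×90/192 = 30.0000
  Car, Dissatisfied: 64×102/192 = 34.0000
  Bus, Satisfied: 15×90/192 = 7.0312
  Bus, Dissatisfied: 15×102/192 = 7.9688
  Rail, Satisfied: 83×90/192 = 38.9062
  Rail, Dissatisfied: 83×102/192 = 44.0938
  Bike, Satisfied: 30×90/192 = 14.0625
  Bike, Dissatisfied: 30×102/192 = 15.9375
Contributions (O − E)²/E:
  (37 − 30.0000)²/30.0000 = 1.6333
  (27 − 34.0000)²/34.0000 = 1.4412
  (7 − 7.0312)²/7.0312 = 0.0001
  (8 − 7.9688)²/7.9688 = 0.0001
  (38 − 38.9062)²/38.9062 = 0.0211
  (45 − 44.0938)²/44.0938 = 0.0186
  (8 − 14.0625)²/14.0625 = 2.6136
  (22 − 15.9375)²/15.9375 = 2.3061
χ² = 1.6333 + 1.4412 + 0.0001 + 0.0001 + 0.0211 + 0.0186 + 2.6136 + 2.3061 = 8.034

8.034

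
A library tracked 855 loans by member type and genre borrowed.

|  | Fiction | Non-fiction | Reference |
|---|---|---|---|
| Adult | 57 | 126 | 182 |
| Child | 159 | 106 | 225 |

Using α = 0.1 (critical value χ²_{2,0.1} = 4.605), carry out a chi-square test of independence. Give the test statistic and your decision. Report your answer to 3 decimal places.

36.949; reject H₀

Row totals: 365, 490. Column totals: 216, 232, 407. Grand total N = 855.
Expected counts (row total × column total / N):
  Adult, Fiction: 365×216/855 = 92.2105
  Adult, Non-fiction: 365×232/855 = 99.0409
  Adult, Reference: 365×407/855 = 173.7485
  Child, Fiction: 490×216/855 = 123.7895
  Child, Non-fiction: 490×232/855 = 132.9591
  Child, Reference: 490×407/855 = 233.2515
Contributions (O − E)²/E:
  (57 − 92.2105)²/92.2105 = 13.4451
  (126 − 99.0409)²/99.0409 = 7.3383
  (182 − 173.7485)²/173.7485 = 0.3919
  (159 − 123.7895)²/123.7895 = 10.0152
  (106 − 132.9591)²/132.9591 = 5.4663
  (225 − 233.2515)²/233.2515 = 0.2919
χ² = 13.4451 + 7.3383 + 0.3919 + 10.0152 + 5.4663 + 0.2919 = 36.949
df = (2−1)(3−1) = 2. Since 36.949 > 4.605, reject the null hypothesis of independence at α = 0.1.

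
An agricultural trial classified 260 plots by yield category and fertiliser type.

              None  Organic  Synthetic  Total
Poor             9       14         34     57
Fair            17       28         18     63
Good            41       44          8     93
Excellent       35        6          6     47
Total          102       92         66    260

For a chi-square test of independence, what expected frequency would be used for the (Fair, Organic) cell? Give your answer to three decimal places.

22.292

Row total (Fair) = 63; column total (Organic) = 92; grand total N = 260.
Expected count = (row total × column total) / N = 63 × 92 / 260 = 22.292.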